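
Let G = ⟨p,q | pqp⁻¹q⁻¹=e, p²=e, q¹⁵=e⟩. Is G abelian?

Each pair of generators commutes: p·q = pq = q·p. Since the generators pairwise commute, every element of G commutes with every other, so G is abelian.

Answer: Yes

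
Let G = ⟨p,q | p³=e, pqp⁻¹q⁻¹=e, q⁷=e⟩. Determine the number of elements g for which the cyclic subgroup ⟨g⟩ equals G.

G is cyclic of order 21. An element generates G iff its order is 21, and a cyclic group of order 21 has exactly φ(21) = 12 such elements.

Answer: 12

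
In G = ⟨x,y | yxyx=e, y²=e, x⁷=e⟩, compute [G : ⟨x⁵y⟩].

First find ord(x⁵y) by computing successive powers:
  (x⁵y)¹ = x⁵y, (x⁵y)² = e.
So |⟨x⁵y⟩| = ord(x⁵y) = 2. With |G| = 14, by Lagrange [G : ⟨x⁵y⟩] = 14/2 = 7.

Answer: 7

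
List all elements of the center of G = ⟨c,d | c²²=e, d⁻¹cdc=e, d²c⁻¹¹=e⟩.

An element z ∈ Z(G) iff z commutes with every generator.
For example c¹¹ is central: (c¹¹)·c = c¹² = c·(c¹¹); (c¹¹)·d = d⁻¹ = d·(c¹¹).
Whereas c ∉ Z(G) since c·d = cd ≠ c¹⁰d⁻¹ = d·c.
Checking each of the 44 elements this way gives Z(G) = {e, c¹¹}, of order 2.

Answer: {e, c¹¹}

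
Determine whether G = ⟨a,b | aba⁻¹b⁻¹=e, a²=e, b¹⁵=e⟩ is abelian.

Each pair of generators commutes: a·b = ab = b·a. Since the generators pairwise commute, every element of G commutes with every other, so G is abelian.

Answer: Yes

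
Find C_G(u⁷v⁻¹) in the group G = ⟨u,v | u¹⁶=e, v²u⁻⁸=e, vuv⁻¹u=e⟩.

⟨u⁷v⁻¹⟩ ⊆ C_G(u⁷v⁻¹) since powers of u⁷v⁻¹ commute with u⁷v⁻¹; so |C_G(u⁷v⁻¹)| ≥ |⟨u⁷v⁻¹⟩| = 4.
By orbit–stabilizer, |C_G(u⁷v⁻¹)| = |G| / |conj. class of u⁷v⁻¹| = 32 / 8 = 4.
The 4 elements commuting with u⁷v⁻¹ are {e, u⁸, u⁷v⁻¹, u⁷v}.

Answer: {e, u⁸, u⁷v⁻¹, u⁷v}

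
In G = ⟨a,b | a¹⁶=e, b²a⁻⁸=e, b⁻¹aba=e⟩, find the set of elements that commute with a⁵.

⟨a⁵⟩ ⊆ C_G(a⁵) since powers of a⁵ commute with a⁵; so |C_G(a⁵)| ≥ |⟨a⁵⟩| = 16.
By orbit–stabilizer, |C_G(a⁵)| = |G| / |conj. class of a⁵| = 32 / 2 = 16.
The 16 elements commuting with a⁵ are {e, a, a², a³, a⁴, a⁵, a⁶, a⁷, a⁸, a⁹, a¹⁰, a¹¹, a¹², a¹³, a¹⁴, a¹⁵}.

Answer: {e, a, a², a³, a⁴, a⁵, a⁶, a⁷, a⁸, a⁹, a¹⁰, a¹¹, a¹², a¹³, a¹⁴, a¹⁵}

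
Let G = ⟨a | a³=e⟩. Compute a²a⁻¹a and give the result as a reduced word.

Multiply left to right, reducing at each step:
  (a²) · a⁻¹ = a
  a · a = a²

Answer: a²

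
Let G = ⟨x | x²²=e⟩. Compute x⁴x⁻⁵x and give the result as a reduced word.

Multiply left to right, reducing at each step:
  (x⁴) · x⁻⁵ = x²¹
  (x²¹) · x = e

Answer: e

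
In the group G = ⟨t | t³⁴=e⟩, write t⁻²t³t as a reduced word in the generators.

Multiply left to right, reducing at each step:
  (t³²) · t³ = t
  t · t = t²

Answer: t²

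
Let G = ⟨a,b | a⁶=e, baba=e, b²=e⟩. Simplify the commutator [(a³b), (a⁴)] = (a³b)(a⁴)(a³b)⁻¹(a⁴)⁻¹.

[(a³b), (a⁴)] = (a³b)·(a⁴)·(a³b)⁻¹·(a⁴)⁻¹.
  (a³b) · (a⁴) = a⁵b
  (a⁵b) · (a³b) = a²
  (a²) · (a²) = a⁴

Answer: a⁴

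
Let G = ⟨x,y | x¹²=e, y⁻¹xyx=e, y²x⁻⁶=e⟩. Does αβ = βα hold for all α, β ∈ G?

x·y = xy but y·x = x⁵y⁻¹, so x·y ≠ y·x and G is not abelian.

Answer: No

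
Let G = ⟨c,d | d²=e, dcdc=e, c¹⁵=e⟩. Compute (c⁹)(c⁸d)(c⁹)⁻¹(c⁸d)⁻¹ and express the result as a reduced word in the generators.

[(c⁹), (c⁸d)] = (c⁹)·(c⁸d)·(c⁹)⁻¹·(c⁸d)⁻¹.
  (c⁹) · (c⁸d) = c²d
  (c²d) · (c⁶) = c¹¹d
  (c¹¹d) · (c⁸d) = c³

Answer: c³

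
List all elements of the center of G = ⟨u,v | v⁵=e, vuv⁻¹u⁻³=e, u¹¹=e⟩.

An element z ∈ Z(G) iff z commutes with every generator.
For example e is central: e·u = u = u·e; e·v = v = v·e.
Whereas u ∉ Z(G) since u·v = uv ≠ u³v = v·u.
Checking each of the 55 elements this way gives Z(G) = {e}, of order 1.

Answer: {e}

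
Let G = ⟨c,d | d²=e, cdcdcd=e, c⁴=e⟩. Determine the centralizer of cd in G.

⟨cd⟩ ⊆ C_G(cd) since powers of cd commute with cd; so |C_G(cd)| ≥ |⟨cd⟩| = 3.
By orbit–stabilizer, |C_G(cd)| = |G| / |conj. class of cd| = 24 / 8 = 3.
The 3 elements commuting with cd are {e, cd, dc³}.

Answer: {e, cd, dc³}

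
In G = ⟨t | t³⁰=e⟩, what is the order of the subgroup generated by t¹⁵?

|⟨t¹⁵⟩| equals the order of t¹⁵. Compute successive powers until reaching e:
  (t¹⁵)¹ = t¹⁵, (t¹⁵)² = e.
The smallest positive k with (t¹⁵)ᵏ = e is 2, so |⟨t¹⁵⟩| = 2.

Answer: 2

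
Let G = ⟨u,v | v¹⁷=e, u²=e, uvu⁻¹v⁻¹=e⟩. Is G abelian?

Each pair of generators commutes: u·v = uv = v·u. Since the generators pairwise commute, every element of G commutes with every other, so G is abelian.

Answer: Yes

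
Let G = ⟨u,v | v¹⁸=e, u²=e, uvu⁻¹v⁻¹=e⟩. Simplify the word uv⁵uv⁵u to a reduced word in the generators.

Multiply left to right, reducing at each step:
  u · v⁵ = uv⁵
  (uv⁵) · u = v⁵
  (v⁵) · v⁵ = v¹⁰
  (v¹⁰) · u = uv¹⁰

Answer: uv¹⁰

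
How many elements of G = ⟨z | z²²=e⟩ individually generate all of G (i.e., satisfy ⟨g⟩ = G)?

G is cyclic of order 22. An element generates G iff its order is 22, and a cyclic group of order 22 has exactly φ(22) = 10 such elements.

Answer: 10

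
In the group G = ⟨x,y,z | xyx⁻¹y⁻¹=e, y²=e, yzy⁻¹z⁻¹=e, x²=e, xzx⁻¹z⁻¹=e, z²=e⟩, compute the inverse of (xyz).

The order of (xyz) is 2 (smallest k with (xyz)ᵏ = e), so (xyz)⁻¹ = (xyz)¹ = xyz.
Check: (xyz) · (xyz) → (xyz) · x = yz;   (yz) · y = z;   z · z = e, giving e as required.

Answer: xyz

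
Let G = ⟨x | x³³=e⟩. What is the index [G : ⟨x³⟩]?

First find ord(x³) by computing successive powers:
  (x³)¹ = x³, (x³)² = x⁶, (x³)³ = x⁹, (x³)⁴ = x¹², (x³)⁵ = x¹⁵, (x³)⁶ = x¹⁸, (x³)⁷ = x²¹, (x³)⁸ = x²⁴, (x³)⁹ = x²⁷, (x³)¹⁰ = x³⁰, (x³)¹¹ = e.
So |⟨x³⟩| = ord(x³) = 11. With |G| = 33, by Lagrange [G : ⟨x³⟩] = 33/11 = 3.

Answer: 3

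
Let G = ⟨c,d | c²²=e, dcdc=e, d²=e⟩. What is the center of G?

An element z ∈ Z(G) iff z commutes with every generator.
For example c¹¹ is central: (c¹¹)·c = c¹² = c·(c¹¹); (c¹¹)·d = c¹¹d = d·(c¹¹).
Whereas c ∉ Z(G) since c·d = cd ≠ c²¹d = d·c.
Checking each of the 44 elements this way gives Z(G) = {e, c¹¹}, of order 2.

Answer: {e, c¹¹}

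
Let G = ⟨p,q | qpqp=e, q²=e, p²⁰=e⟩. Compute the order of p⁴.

Compute successive powers until reaching e:
  (p⁴)¹ = p⁴, (p⁴)² = p⁸, (p⁴)³ = p¹², (p⁴)⁴ = p¹⁶, (p⁴)⁵ = e.
The smallest positive k with (p⁴)ᵏ = e is 5.

Answer: 5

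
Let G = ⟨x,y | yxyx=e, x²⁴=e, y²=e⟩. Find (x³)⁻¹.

The order of (x³) is 8 (smallest k with (x³)ᵏ = e), so (x³)⁻¹ = (x³)⁷ = x²¹.
Check: (x³) · (x²¹) → (x³) · x²¹ = e, giving e as required.

Answer: x²¹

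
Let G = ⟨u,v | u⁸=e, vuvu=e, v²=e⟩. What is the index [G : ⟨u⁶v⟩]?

First find ord(u⁶v) by computing successive powers:
  (u⁶v)¹ = u⁶v, (u⁶v)² = e.
So |⟨u⁶v⟩| = ord(u⁶v) = 2. With |G| = 16, by Lagrange [G : ⟨u⁶v⟩] = 16/2 = 8.

Answer: 8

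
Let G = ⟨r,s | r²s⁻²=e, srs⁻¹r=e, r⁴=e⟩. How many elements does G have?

Enumerate words in the generators, reducing via the relations: the distinct elements are
  {e, r, s, rs, r², r³, s⁻¹, rs⁻¹}.
No further products give new elements, so |G| = 8.

Answer: 8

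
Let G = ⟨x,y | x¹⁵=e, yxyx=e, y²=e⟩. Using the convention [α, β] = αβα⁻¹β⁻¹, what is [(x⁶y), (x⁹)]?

[(x⁶y), (x⁹)] = (x⁶y)·(x⁹)·(x⁶y)⁻¹·(x⁹)⁻¹.
  (x⁶y) · (x⁹) = x¹²y
  (x¹²y) · (x⁶y) = x⁶
  (x⁶) · (x⁶) = x¹²

Answer: x¹²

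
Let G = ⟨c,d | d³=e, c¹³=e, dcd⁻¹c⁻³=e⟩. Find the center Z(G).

An element z ∈ Z(G) iff z commutes with every generator.
For example e is central: e·c = c = c·e; e·d = d = d·e.
Whereas c ∉ Z(G) since c·d = cd ≠ c³d = d·c.
Checking each of the 39 elements this way gives Z(G) = {e}, of order 1.

Answer: {e}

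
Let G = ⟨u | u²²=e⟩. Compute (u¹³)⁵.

Compute successive powers of (u¹³), reducing at each step:
  (u¹³)²: (u¹³) · u¹³ = u⁴
  (u¹³)³: (u⁴) · u¹³ = u¹⁷
  (u¹³)⁴: (u¹⁷) · u¹³ = u⁸
  (u¹³)⁵: (u⁸) · u¹³ = u²¹

Answer: u²¹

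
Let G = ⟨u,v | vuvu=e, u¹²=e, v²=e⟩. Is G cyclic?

Every cyclic group is abelian. But u·v = uv while v·u = u¹¹v, so u·v ≠ v·u and G is not abelian. Hence G is not cyclic.

Answer: No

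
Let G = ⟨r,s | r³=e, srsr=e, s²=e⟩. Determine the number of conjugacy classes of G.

The conjugacy classes (representative and size) are:
  [e] (size 1), [r] (size 2), [rs] (size 3).
Class equation: 1 + 2 + 3 = 6 = |G|. So G has 3 conjugacy classes.

Answer: 3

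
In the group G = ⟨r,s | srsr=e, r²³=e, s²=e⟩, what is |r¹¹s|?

Compute successive powers until reaching e:
  (r¹¹s)¹ = r¹¹s, (r¹¹s)² = e.
The smallest positive k with (r¹¹s)ᵏ = e is 2.

Answer: 2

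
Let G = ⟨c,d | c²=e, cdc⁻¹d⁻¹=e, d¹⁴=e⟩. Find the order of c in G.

Compute successive powers until reaching e:
  c¹ = c, c² = e.
The smallest positive k with cᵏ = e is 2.

Answer: 2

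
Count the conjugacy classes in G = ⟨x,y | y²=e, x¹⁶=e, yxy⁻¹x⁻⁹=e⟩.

The conjugacy classes (representative and size) are:
  [e] (size 1), [x⁹] (size 2), [x²] (size 1), [x³] (size 2), [x⁴] (size 1), [x¹³] (size 2), [x⁶] (size 1), [x¹⁵] (size 2), [x⁸] (size 1), [x¹⁰] (size 1), [x¹²] (size 1), [x¹⁴] (size 1), [y] (size 2), [xy] (size 2), [x²y] (size 2), [x¹¹y] (size 2), [x⁴y] (size 2), [x¹³y] (size 2), [x¹⁴y] (size 2), [x¹⁵y] (size 2).
Class equation: 1 + 2 + 1 + 2 + 1 + 2 + 1 + 2 + 1 + 1 + 1 + 1 + 2 + 2 + 2 + 2 + 2 + 2 + 2 + 2 = 32 = |G|. So G has 20 conjugacy classes.

Answer: 20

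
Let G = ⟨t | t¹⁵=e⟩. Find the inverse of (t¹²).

The order of (t¹²) is 5 (smallest k with (t¹²)ᵏ = e), so (t¹²)⁻¹ = (t¹²)⁴ = t³.
Check: (t¹²) · (t³) → (t¹²) · t³ = e, giving e as required.

Answer: t³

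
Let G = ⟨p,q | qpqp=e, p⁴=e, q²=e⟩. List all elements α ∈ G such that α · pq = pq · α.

⟨pq⟩ ⊆ C_G(pq) since powers of pq commute with pq; so |C_G(pq)| ≥ |⟨pq⟩| = 2.
By orbit–stabilizer, |C_G(pq)| = |G| / |conj. class of pq| = 8 / 2 = 4.
The 4 elements commuting with pq are {e, p², p³q, pq}.

Answer: {e, p², p³q, pq}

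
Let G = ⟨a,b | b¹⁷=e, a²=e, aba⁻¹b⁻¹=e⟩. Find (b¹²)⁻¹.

The order of (b¹²) is 17 (smallest k with (b¹²)ᵏ = e), so (b¹²)⁻¹ = (b¹²)¹⁶ = b⁵.
Check: (b¹²) · (b⁵) → (b¹²) · b⁵ = e, giving e as required.

Answer: b⁵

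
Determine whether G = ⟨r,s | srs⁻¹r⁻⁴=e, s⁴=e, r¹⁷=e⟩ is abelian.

r·s = rs but s·r = r⁴s, so r·s ≠ s·r and G is not abelian.

Answer: No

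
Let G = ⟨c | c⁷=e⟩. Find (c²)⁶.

Compute successive powers of (c²), reducing at each step:
  (c²)²: (c²) · c² = c⁴
  (c²)³: (c⁴) · c² = c⁶
  (c²)⁴: (c⁶) · c² = c
  (c²)⁵: c · c² = c³
  (c²)⁶: (c³) · c² = c⁵

Answer: c⁵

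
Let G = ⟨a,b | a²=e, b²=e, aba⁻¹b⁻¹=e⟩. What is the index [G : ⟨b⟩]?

First find ord(b) by computing successive powers:
  b¹ = b, b² = e.
So |⟨b⟩| = ord(b) = 2. With |G| = 4, by Lagrange [G : ⟨b⟩] = 4/2 = 2.

Answer: 2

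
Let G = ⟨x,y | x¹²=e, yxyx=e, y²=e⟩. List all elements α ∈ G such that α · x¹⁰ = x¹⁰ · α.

⟨x¹⁰⟩ ⊆ C_G(x¹⁰) since powers of x¹⁰ commute with x¹⁰; so |C_G(x¹⁰)| ≥ |⟨x¹⁰⟩| = 6.
By orbit–stabilizer, |C_G(x¹⁰)| = |G| / |conj. class of x¹⁰| = 24 / 2 = 12.
The 12 elements commuting with x¹⁰ are {e, x, x², x³, x⁴, x⁵, x⁶, x⁷, x⁸, x⁹, x¹⁰, x¹¹}.

Answer: {e, x, x², x³, x⁴, x⁵, x⁶, x⁷, x⁸, x⁹, x¹⁰, x¹¹}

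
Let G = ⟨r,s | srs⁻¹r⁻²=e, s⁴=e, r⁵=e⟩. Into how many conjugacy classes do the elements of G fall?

The conjugacy classes (representative and size) are:
  [e] (size 1), [r⁴] (size 4), [r²s] (size 5), [s²] (size 5), [r³s³] (size 5).
Class equation: 1 + 4 + 5 + 5 + 5 = 20 = |G|. So G has 5 conjugacy classes.

Answer: 5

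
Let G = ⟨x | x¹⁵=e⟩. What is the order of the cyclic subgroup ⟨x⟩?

|⟨x⟩| equals the order of x. Compute successive powers until reaching e:
  x¹ = x, x² = x², x³ = x³, x⁴ = x⁴, x⁵ = x⁵, x⁶ = x⁶, x⁷ = x⁷, x⁸ = x⁸, x⁹ = x⁹, x¹⁰ = x¹⁰, x¹¹ = x¹¹, x¹² = x¹², x¹³ = x¹³, x¹⁴ = x¹⁴, x¹⁵ = e.
The smallest positive k with xᵏ = e is 15, so |⟨x⟩| = 15.

Answer: 15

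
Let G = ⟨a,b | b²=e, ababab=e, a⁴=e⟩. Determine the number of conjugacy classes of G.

The conjugacy classes (representative and size) are:
  [e] (size 1), [a³] (size 6), [a²ba²b] (size 3), [aba³] (size 6), [ba³] (size 8).
Class equation: 1 + 6 + 3 + 6 + 8 = 24 = |G|. So G has 5 conjugacy classes.

Answer: 5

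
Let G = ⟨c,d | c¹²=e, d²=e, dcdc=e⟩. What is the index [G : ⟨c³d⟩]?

First find ord(c³d) by computing successive powers:
  (c³d)¹ = c³d, (c³d)² = e.
So |⟨c³d⟩| = ord(c³d) = 2. With |G| = 24, by Lagrange [G : ⟨c³d⟩] = 24/2 = 12.

Answer: 12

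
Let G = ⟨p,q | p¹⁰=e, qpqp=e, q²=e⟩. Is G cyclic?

Every cyclic group is abelian. But p·q = pq while q·p = p⁹q, so p·q ≠ q·p and G is not abelian. Hence G is not cyclic.

Answer: No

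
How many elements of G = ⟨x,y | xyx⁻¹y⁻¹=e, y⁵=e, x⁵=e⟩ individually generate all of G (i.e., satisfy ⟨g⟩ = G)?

⟨g⟩ = G would require ord(g) = |G| = 25, but the maximum element order in G is 5 < 25. So G is not cyclic and no single element generates it: the count is 0.

Answer: 0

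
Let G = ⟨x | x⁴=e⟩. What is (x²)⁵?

Compute successive powers of (x²), reducing at each step:
  (x²)²: (x²) · x² = e
  (x²)³: e · x² = x²
  (x²)⁴: (x²) · x² = e
  (x²)⁵: e · x² = x²

Answer: x²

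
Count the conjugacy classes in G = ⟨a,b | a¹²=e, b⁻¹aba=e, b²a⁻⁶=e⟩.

The conjugacy classes (representative and size) are:
  [e] (size 1), [a¹¹] (size 2), [a²] (size 2), [a⁹] (size 2), [a⁴] (size 2), [a⁵] (size 2), [a⁶] (size 1), [a²b] (size 6), [ab] (size 6).
Class equation: 1 + 2 + 2 + 2 + 2 + 2 + 1 + 6 + 6 = 24 = |G|. So G has 9 conjugacy classes.

Answer: 9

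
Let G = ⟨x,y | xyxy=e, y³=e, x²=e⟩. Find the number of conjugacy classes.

The conjugacy classes (representative and size) are:
  [e] (size 1), [xy²] (size 3), [y²] (size 2).
Class equation: 1 + 3 + 2 = 6 = |G|. So G has 3 conjugacy classes.

Answer: 3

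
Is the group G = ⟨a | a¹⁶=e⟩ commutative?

G has a single generator, so G is cyclic and hence abelian.

Answer: Yes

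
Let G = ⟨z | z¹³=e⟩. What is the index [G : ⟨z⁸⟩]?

First find ord(z⁸) by computing successive powers:
  (z⁸)¹ = z⁸, (z⁸)² = z³, (z⁸)³ = z¹¹, (z⁸)⁴ = z⁶, (z⁸)⁵ = z, (z⁸)⁶ = z⁹, (z⁸)⁷ = z⁴, (z⁸)⁸ = z¹², (z⁸)⁹ = z⁷, (z⁸)¹⁰ = z², (z⁸)¹¹ = z¹⁰, (z⁸)¹² = z⁵, (z⁸)¹³ = e.
So |⟨z⁸⟩| = ord(z⁸) = 13. With |G| = 13, by Lagrange [G : ⟨z⁸⟩] = 13/13 = 1.

Answer: 1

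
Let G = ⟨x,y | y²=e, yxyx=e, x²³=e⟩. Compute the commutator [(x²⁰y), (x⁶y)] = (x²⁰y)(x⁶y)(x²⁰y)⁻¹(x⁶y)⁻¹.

[(x²⁰y), (x⁶y)] = (x²⁰y)·(x⁶y)·(x²⁰y)⁻¹·(x⁶y)⁻¹.
  (x²⁰y) · (x⁶y) = x¹⁴
  (x¹⁴) · (x²⁰y) = x¹¹y
  (x¹¹y) · (x⁶y) = x⁵

Answer: x⁵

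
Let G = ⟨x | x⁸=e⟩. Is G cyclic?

|G| = 8. The element x has order 8 (its powers give 8 distinct elements), so ⟨x⟩ = G and G is cyclic.

Answer: Yes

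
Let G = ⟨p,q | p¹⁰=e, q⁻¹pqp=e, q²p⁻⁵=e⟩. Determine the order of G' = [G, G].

G' = [G, G] is generated by all commutators. The generator-pair commutators are: [p, q] = p².
The subgroup they normally generate is {e, p², p⁴, p⁶, p⁸}, of order 5.
Check: |G/G'| = 20/5 = 4 is the order of the abelianisation.

Answer: 5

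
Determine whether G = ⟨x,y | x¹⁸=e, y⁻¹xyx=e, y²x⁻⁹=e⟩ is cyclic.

Every cyclic group is abelian. But x·y = xy while y·x = x⁸y⁻¹, so x·y ≠ y·x and G is not abelian. Hence G is not cyclic.

Answer: No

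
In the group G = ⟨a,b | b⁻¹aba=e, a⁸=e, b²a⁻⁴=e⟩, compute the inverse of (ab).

The order of (ab) is 4 (smallest k with (ab)ᵏ = e), so (ab)⁻¹ = (ab)³ = ab⁻¹.
Check: (ab) · (ab⁻¹) → (ab) · a = b;   b · b⁻¹ = e, giving e as required.

Answer: ab⁻¹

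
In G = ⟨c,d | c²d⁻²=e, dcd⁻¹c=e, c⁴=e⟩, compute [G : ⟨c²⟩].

First find ord(c²) by computing successive powers:
  (c²)¹ = c², (c²)² = e.
So |⟨c²⟩| = ord(c²) = 2. With |G| = 8, by Lagrange [G : ⟨c²⟩] = 8/2 = 4.

Answer: 4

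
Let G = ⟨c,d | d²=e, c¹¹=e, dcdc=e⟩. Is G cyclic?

Every cyclic group is abelian. But c·d = cd while d·c = c¹⁰d, so c·d ≠ d·c and G is not abelian. Hence G is not cyclic.

Answer: No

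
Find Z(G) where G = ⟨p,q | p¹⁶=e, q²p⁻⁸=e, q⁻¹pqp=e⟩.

An element z ∈ Z(G) iff z commutes with every generator.
For example p⁸ is central: (p⁸)·p = p⁹ = p·(p⁸); (p⁸)·q = q⁻¹ = q·(p⁸).
Whereas p ∉ Z(G) since p·q = pq ≠ p⁷q⁻¹ = q·p.
Checking each of the 32 elements this way gives Z(G) = {e, p⁸}, of order 2.

Answer: {e, p⁸}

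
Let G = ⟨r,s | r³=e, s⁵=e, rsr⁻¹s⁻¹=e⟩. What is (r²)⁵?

Compute successive powers of (r²), reducing at each step:
  (r²)²: (r²) · r² = r
  (r²)³: r · r² = e
  (r²)⁴: e · r² = r²
  (r²)⁵: (r²) · r² = r

Answer: r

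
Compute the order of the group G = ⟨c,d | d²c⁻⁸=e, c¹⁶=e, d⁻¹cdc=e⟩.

Enumerate words in the generators, reducing via the relations: the distinct elements are
  {c, d, e, cd, c², c³, c⁴, c⁵, c⁶, c⁷, c⁸, c⁹, c²d, c³d, c¹², c¹³, c¹¹, c¹⁰, c¹⁴, c¹⁵, c⁴d, c⁵d, c⁶d, c⁷d, d⁻¹, cd⁻¹, c²d⁻¹, c³d⁻¹, c⁴d⁻¹, c⁵d⁻¹, c⁶d⁻¹, c⁷d⁻¹}.
No further products give new elements, so |G| = 32.

Answer: 32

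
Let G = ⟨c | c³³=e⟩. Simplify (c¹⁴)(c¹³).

Compute (c¹⁴) · (c¹³) by multiplying left to right and reducing via the relations at each step:
  (c¹⁴) · c¹³ = c²⁷

Answer: c²⁷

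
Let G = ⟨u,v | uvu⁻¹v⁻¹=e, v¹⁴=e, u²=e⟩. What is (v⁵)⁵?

Compute successive powers of (v⁵), reducing at each step:
  (v⁵)²: (v⁵) · v⁵ = v¹⁰
  (v⁵)³: (v¹⁰) · v⁵ = v
  (v⁵)⁴: v · v⁵ = v⁶
  (v⁵)⁵: (v⁶) · v⁵ = v¹¹

Answer: v¹¹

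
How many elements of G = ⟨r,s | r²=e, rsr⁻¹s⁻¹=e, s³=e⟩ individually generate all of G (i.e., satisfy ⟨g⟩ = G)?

G is cyclic of order 6. An element generates G iff its order is 6, and a cyclic group of order 6 has exactly φ(6) = 2 such elements.

Answer: 2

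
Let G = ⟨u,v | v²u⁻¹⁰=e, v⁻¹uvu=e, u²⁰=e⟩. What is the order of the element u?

Compute successive powers until reaching e:
  u¹ = u, u² = u², u³ = u³, u⁴ = u⁴, u⁵ = u⁵, u⁶ = u⁶, u⁷ = u⁷, u⁸ = u⁸, u⁹ = u⁹, u¹⁰ = u¹⁰, u¹¹ = u¹¹, u¹² = u¹², u¹³ = u¹³, u¹⁴ = u¹⁴, u¹⁵ = u¹⁵, u¹⁶ = u¹⁶, u¹⁷ = u¹⁷, u¹⁸ = u¹⁸, u¹⁹ = u¹⁹, u²⁰ = e.
The smallest positive k with uᵏ = e is 20.

Answer: 20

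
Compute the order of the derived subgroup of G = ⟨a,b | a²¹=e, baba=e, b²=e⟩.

G' = [G, G] is generated by all commutators. The generator-pair commutators are: [a, b] = a².
The subgroup they normally generate is {e, a, a², a³, a⁴, a⁵, a⁶, a⁷, a⁸, a⁹, a¹⁰, a¹¹, a¹², a¹³, a¹⁴, a¹⁵, a¹⁶, a¹⁷, a¹⁸, a¹⁹, a²⁰}, of order 21.
Check: |G/G'| = 42/21 = 2 is the order of the abelianisation.

Answer: 21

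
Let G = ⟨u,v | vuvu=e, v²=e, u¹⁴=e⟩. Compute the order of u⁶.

Compute successive powers until reaching e:
  (u⁶)¹ = u⁶, (u⁶)² = u¹², (u⁶)³ = u⁴, (u⁶)⁴ = u¹⁰, (u⁶)⁵ = u², (u⁶)⁶ = u⁸, (u⁶)⁷ = e.
The smallest positive k with (u⁶)ᵏ = e is 7.

Answer: 7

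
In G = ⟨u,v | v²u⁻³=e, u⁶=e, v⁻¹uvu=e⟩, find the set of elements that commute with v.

⟨v⟩ ⊆ C_G(v) since powers of v commute with v; so |C_G(v)| ≥ |⟨v⟩| = 4.
By orbit–stabilizer, |C_G(v)| = |G| / |conj. class of v| = 12 / 3 = 4.
The 4 elements commuting with v are {e, u³, v, v⁻¹}.

Answer: {e, u³, v, v⁻¹}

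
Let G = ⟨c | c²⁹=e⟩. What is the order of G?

G is generated by a single element, so G is cyclic. The relator gives c²⁹ = e and no smaller power is forced to be e, so the 29 powers {c, e, c², c³, c⁴, c⁵, c⁶, c⁷, c⁸, c⁹, c²², c²³, c²¹, c²⁰, c²⁴, c²⁵, c²⁶, c²⁷, c²⁸, c¹², c¹³, c¹¹, c¹⁰, c¹⁴, c¹⁵, c¹⁶, c¹⁷, c¹⁸, c¹⁹} are distinct. Hence |G| = 29.

Answer: 29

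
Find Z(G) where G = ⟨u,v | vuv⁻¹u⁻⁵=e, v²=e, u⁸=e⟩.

An element z ∈ Z(G) iff z commutes with every generator.
For example u² is central: (u²)·u = u³ = u·(u²); (u²)·v = u²v = v·(u²).
Whereas u ∉ Z(G) since u·v = uv ≠ u⁵v = v·u.
Checking each of the 16 elements this way gives Z(G) = {e, u², u⁴, u⁶}, of order 4.

Answer: {e, u², u⁴, u⁶}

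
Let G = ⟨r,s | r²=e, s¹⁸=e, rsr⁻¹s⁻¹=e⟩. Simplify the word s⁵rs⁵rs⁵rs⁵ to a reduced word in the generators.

Multiply left to right, reducing at each step:
  (s⁵) · r = rs⁵
  (rs⁵) · s⁵ = rs¹⁰
  (rs¹⁰) · r = s¹⁰
  (s¹⁰) · s⁵ = s¹⁵
  (s¹⁵) · r = rs¹⁵
  (rs¹⁵) · s⁵ = rs²

Answer: rs²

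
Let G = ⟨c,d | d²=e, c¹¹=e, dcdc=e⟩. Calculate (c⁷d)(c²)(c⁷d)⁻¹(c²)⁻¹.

[(c⁷d), (c²)] = (c⁷d)·(c²)·(c⁷d)⁻¹·(c²)⁻¹.
  (c⁷d) · (c²) = c⁵d
  (c⁵d) · (c⁷d) = c⁹
  (c⁹) · (c⁹) = c⁷

Answer: c⁷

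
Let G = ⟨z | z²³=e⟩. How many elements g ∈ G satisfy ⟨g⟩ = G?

G is cyclic of order 23. An element generates G iff its order is 23, and a cyclic group of order 23 has exactly φ(23) = 22 such elements.

Answer: 22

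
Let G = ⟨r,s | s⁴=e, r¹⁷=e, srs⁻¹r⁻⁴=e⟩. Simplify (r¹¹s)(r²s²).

Compute (r¹¹s) · (r²s²) by multiplying left to right and reducing via the relations at each step:
  (r¹¹s) · r² = r²s
  (r²s) · s² = r²s³

Answer: r²s³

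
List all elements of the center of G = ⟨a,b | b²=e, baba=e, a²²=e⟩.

An element z ∈ Z(G) iff z commutes with every generator.
For example a¹¹ is central: (a¹¹)·a = a¹² = a·(a¹¹); (a¹¹)·b = a¹¹b = b·(a¹¹).
Whereas a ∉ Z(G) since a·b = ab ≠ a²¹b = b·a.
Checking each of the 44 elements this way gives Z(G) = {e, a¹¹}, of order 2.

Answer: {e, a¹¹}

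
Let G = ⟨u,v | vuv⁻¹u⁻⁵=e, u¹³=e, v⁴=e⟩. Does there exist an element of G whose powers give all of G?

Every cyclic group is abelian. But u·v = uv while v·u = u⁵v, so u·v ≠ v·u and G is not abelian. Hence G is not cyclic.

Answer: No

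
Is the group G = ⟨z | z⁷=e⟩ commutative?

G has a single generator, so G is cyclic and hence abelian.

Answer: Yes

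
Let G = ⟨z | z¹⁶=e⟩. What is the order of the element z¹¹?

Compute successive powers until reaching e:
  (z¹¹)¹ = z¹¹, (z¹¹)² = z⁶, (z¹¹)³ = z, (z¹¹)⁴ = z¹², (z¹¹)⁵ = z⁷, (z¹¹)⁶ = z², (z¹¹)⁷ = z¹³, (z¹¹)⁸ = z⁸, (z¹¹)⁹ = z³, (z¹¹)¹⁰ = z¹⁴, (z¹¹)¹¹ = z⁹, (z¹¹)¹² = z⁴, (z¹¹)¹³ = z¹⁵, (z¹¹)¹⁴ = z¹⁰, (z¹¹)¹⁵ = z⁵, (z¹¹)¹⁶ = e.
The smallest positive k with (z¹¹)ᵏ = e is 16.

Answer: 16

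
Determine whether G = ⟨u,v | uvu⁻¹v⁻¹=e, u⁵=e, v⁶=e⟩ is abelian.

Each pair of generators commutes: u·v = uv = v·u. Since the generators pairwise commute, every element of G commutes with every other, so G is abelian.

Answer: Yes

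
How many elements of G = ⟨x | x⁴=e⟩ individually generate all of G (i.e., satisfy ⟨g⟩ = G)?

G is cyclic of order 4. An element generates G iff its order is 4, and a cyclic group of order 4 has exactly φ(4) = 2 such elements.

Answer: 2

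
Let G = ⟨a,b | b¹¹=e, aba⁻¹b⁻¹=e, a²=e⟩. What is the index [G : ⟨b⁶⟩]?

First find ord(b⁶) by computing successive powers:
  (b⁶)¹ = b⁶, (b⁶)² = b, (b⁶)³ = b⁷, (b⁶)⁴ = b², (b⁶)⁵ = b⁸, (b⁶)⁶ = b³, (b⁶)⁷ = b⁹, (b⁶)⁸ = b⁴, (b⁶)⁹ = b¹⁰, (b⁶)¹⁰ = b⁵, (b⁶)¹¹ = e.
So |⟨b⁶⟩| = ord(b⁶) = 11. With |G| = 22, by Lagrange [G : ⟨b⁶⟩] = 22/11 = 2.

Answer: 2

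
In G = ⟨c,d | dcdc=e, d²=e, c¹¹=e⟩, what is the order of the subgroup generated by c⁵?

|⟨c⁵⟩| equals the order of c⁵. Compute successive powers until reaching e:
  (c⁵)¹ = c⁵, (c⁵)² = c¹⁰, (c⁵)³ = c⁴, (c⁵)⁴ = c⁹, (c⁵)⁵ = c³, (c⁵)⁶ = c⁸, (c⁵)⁷ = c², (c⁵)⁸ = c⁷, (c⁵)⁹ = c, (c⁵)¹⁰ = c⁶, (c⁵)¹¹ = e.
The smallest positive k with (c⁵)ᵏ = e is 11, so |⟨c⁵⟩| = 11.

Answer: 11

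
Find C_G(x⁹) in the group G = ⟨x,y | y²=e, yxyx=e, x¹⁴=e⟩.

⟨x⁹⟩ ⊆ C_G(x⁹) since powers of x⁹ commute with x⁹; so |C_G(x⁹)| ≥ |⟨x⁹⟩| = 14.
By orbit–stabilizer, |C_G(x⁹)| = |G| / |conj. class of x⁹| = 28 / 2 = 14.
The 14 elements commuting with x⁹ are {e, x, x², x³, x⁴, x⁵, x⁶, x⁷, x⁸, x⁹, x¹⁰, x¹¹, x¹², x¹³}.

Answer: {e, x, x², x³, x⁴, x⁵, x⁶, x⁷, x⁸, x⁹, x¹⁰, x¹¹, x¹², x¹³}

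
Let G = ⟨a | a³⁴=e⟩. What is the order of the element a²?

Compute successive powers until reaching e:
  (a²)¹ = a², (a²)² = a⁴, (a²)³ = a⁶, (a²)⁴ = a⁸, (a²)⁵ = a¹⁰, (a²)⁶ = a¹², (a²)⁷ = a¹⁴, (a²)⁸ = a¹⁶, (a²)⁹ = a¹⁸, (a²)¹⁰ = a²⁰, (a²)¹¹ = a²², (a²)¹² = a²⁴, (a²)¹³ = a²⁶, (a²)¹⁴ = a²⁸, (a²)¹⁵ = a³⁰, (a²)¹⁶ = a³², (a²)¹⁷ = e.
The smallest positive k with (a²)ᵏ = e is 17.

Answer: 17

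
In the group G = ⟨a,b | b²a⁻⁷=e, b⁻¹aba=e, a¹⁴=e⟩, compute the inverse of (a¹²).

The order of (a¹²) is 7 (smallest k with (a¹²)ᵏ = e), so (a¹²)⁻¹ = (a¹²)⁶ = a².
Check: (a¹²) · (a²) → (a¹²) · a² = e, giving e as required.

Answer: a²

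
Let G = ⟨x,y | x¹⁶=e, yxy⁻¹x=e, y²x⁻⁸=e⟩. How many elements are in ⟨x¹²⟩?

|⟨x¹²⟩| equals the order of x¹². Compute successive powers until reaching e:
  (x¹²)¹ = x¹², (x¹²)² = x⁸, (x¹²)³ = x⁴, (x¹²)⁴ = e.
The smallest positive k with (x¹²)ᵏ = e is 4, so |⟨x¹²⟩| = 4.

Answer: 4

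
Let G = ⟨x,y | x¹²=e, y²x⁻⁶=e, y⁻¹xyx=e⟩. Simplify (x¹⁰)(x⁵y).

Compute (x¹⁰) · (x⁵y) by multiplying left to right and reducing via the relations at each step:
  (x¹⁰) · x⁵ = x³
  (x³) · y = x³y

Answer: x³y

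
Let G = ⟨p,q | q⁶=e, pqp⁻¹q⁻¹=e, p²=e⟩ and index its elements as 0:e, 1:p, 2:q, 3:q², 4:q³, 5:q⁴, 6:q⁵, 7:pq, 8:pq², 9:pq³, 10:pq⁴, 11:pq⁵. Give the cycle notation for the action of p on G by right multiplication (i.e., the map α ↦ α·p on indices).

(0 1)(2 7)(3 8)(4 9)(5 10)(6 11)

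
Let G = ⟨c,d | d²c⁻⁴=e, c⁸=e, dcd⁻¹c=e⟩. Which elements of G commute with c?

⟨c⟩ ⊆ C_G(c) since powers of c commute with c; so |C_G(c)| ≥ |⟨c⟩| = 8.
By orbit–stabilizer, |C_G(c)| = |G| / |conj. class of c| = 16 / 2 = 8.
The 8 elements commuting with c are {e, c, c², c³, c⁴, c⁵, c⁶, c⁷}.

Answer: {e, c, c², c³, c⁴, c⁵, c⁶, c⁷}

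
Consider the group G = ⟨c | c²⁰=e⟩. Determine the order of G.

G is generated by a single element, so G is cyclic. The relator gives c²⁰ = e and no smaller power is forced to be e, so the 20 powers {c, e, c², c³, c⁴, c⁵, c⁶, c⁷, c⁸, c⁹, c¹², c¹³, c¹¹, c¹⁰, c¹⁴, c¹⁵, c¹⁶, c¹⁷, c¹⁸, c¹⁹} are distinct. Hence |G| = 20.

Answer: 20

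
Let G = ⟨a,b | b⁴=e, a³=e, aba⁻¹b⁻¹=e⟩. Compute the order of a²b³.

Compute successive powers until reaching e:
  (a²b³)¹ = a²b³, (a²b³)² = ab², (a²b³)³ = b, (a²b³)⁴ = a², (a²b³)⁵ = ab³, (a²b³)⁶ = b², (a²b³)⁷ = a²b, (a²b³)⁸ = a, (a²b³)⁹ = b³, (a²b³)¹⁰ = a²b², (a²b³)¹¹ = ab, (a²b³)¹² = e.
The smallest positive k with (a²b³)ᵏ = e is 12.

Answer: 12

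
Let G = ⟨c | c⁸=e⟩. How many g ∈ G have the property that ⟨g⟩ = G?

G is cyclic of order 8. An element generates G iff its order is 8, and a cyclic group of order 8 has exactly φ(8) = 4 such elements.

Answer: 4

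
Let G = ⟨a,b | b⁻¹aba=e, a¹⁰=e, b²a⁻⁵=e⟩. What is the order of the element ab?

Compute successive powers until reaching e:
  (ab)¹ = ab, (ab)² = a⁵, (ab)³ = ab⁻¹, (ab)⁴ = e.
The smallest positive k with (ab)ᵏ = e is 4.

Answer: 4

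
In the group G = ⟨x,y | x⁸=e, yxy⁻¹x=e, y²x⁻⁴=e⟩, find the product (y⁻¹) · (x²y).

Compute (y⁻¹) · (x²y) by multiplying left to right and reducing via the relations at each step:
  (y⁻¹) · x² = x²y
  (x²y) · y = x⁶

Answer: x⁶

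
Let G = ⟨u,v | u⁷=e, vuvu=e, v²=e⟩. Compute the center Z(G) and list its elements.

An element z ∈ Z(G) iff z commutes with every generator.
For example e is central: e·u = u = u·e; e·v = v = v·e.
Whereas u ∉ Z(G) since u·v = uv ≠ u⁶v = v·u.
Checking each of the 14 elements this way gives Z(G) = {e}, of order 1.

Answer: {e}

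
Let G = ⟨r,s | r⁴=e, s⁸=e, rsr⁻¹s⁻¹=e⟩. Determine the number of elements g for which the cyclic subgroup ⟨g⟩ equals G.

⟨g⟩ = G would require ord(g) = |G| = 32, but the maximum element order in G is 8 < 32. So G is not cyclic and no single element generates it: the count is 0.

Answer: 0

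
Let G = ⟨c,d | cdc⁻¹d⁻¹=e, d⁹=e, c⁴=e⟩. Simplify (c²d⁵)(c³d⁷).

Compute (c²d⁵) · (c³d⁷) by multiplying left to right and reducing via the relations at each step:
  (c²d⁵) · c³ = cd⁵
  (cd⁵) · d⁷ = cd³

Answer: cd³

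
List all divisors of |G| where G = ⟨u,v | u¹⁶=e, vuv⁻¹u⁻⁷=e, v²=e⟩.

|G| = 32 = 2⁵. By Lagrange's theorem the order of any subgroup divides 32; the divisors of 32 are 1, 2, 4, 8, 16, 32.

Answer: 1, 2, 4, 8, 16, 32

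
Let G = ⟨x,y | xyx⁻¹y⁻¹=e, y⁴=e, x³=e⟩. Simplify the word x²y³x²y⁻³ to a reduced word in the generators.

Multiply left to right, reducing at each step:
  (x²) · y³ = x²y³
  (x²y³) · x² = xy³
  (xy³) · y⁻³ = x

Answer: x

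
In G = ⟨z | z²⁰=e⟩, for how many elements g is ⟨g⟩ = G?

G is cyclic of order 20. An element generates G iff its order is 20, and a cyclic group of order 20 has exactly φ(20) = 8 such elements.

Answer: 8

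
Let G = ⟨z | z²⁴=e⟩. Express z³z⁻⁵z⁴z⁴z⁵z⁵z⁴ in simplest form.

Multiply left to right, reducing at each step:
  (z³) · z⁻⁵ = z²²
  (z²²) · z⁴ = z²
  (z²) · z⁴ = z⁶
  (z⁶) · z⁵ = z¹¹
  (z¹¹) · z⁵ = z¹⁶
  (z¹⁶) · z⁴ = z²⁰

Answer: z²⁰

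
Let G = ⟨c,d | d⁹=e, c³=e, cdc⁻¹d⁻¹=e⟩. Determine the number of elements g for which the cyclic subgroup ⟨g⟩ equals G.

⟨g⟩ = G would require ord(g) = |G| = 27, but the maximum element order in G is 9 < 27. So G is not cyclic and no single element generates it: the count is 0.

Answer: 0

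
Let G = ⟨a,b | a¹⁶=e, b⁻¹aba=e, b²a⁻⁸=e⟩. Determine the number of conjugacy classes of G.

The conjugacy classes (representative and size) are:
  [e] (size 1), [a] (size 2), [a¹⁴] (size 2), [a³] (size 2), [a¹²] (size 2), [a⁵] (size 2), [a¹⁰] (size 2), [a⁷] (size 2), [a⁸] (size 1), [a⁶b] (size 8), [a³b⁻¹] (size 8).
Class equation: 1 + 2 + 2 + 2 + 2 + 2 + 2 + 2 + 1 + 8 + 8 = 32 = |G|. So G has 11 conjugacy classes.

Answer: 11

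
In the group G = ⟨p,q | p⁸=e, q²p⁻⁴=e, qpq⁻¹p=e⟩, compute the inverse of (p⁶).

The order of (p⁶) is 4 (smallest k with (p⁶)ᵏ = e), so (p⁶)⁻¹ = (p⁶)³ = p².
Check: (p⁶) · (p²) → (p⁶) · p² = e, giving e as required.

Answer: p²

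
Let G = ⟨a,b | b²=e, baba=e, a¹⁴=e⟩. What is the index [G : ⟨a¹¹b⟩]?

First find ord(a¹¹b) by computing successive powers:
  (a¹¹b)¹ = a¹¹b, (a¹¹b)² = e.
So |⟨a¹¹b⟩| = ord(a¹¹b) = 2. With |G| = 28, by Lagrange [G : ⟨a¹¹b⟩] = 28/2 = 14.

Answer: 14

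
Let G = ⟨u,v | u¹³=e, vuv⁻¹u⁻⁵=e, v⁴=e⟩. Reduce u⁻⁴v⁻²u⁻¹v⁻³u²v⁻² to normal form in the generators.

Multiply left to right, reducing at each step:
  (u⁹) · v⁻² = u⁹v²
  (u⁹v²) · u⁻¹ = u¹⁰v²
  (u¹⁰v²) · v⁻³ = u¹⁰v³
  (u¹⁰v³) · u² = v³
  (v³) · v⁻² = v

Answer: v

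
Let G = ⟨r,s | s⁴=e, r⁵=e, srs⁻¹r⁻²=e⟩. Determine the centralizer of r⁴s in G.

⟨r⁴s⟩ ⊆ C_G(r⁴s) since powers of r⁴s commute with r⁴s; so |C_G(r⁴s)| ≥ |⟨r⁴s⟩| = 4.
By orbit–stabilizer, |C_G(r⁴s)| = |G| / |conj. class of r⁴s| = 20 / 5 = 4.
The 4 elements commuting with r⁴s are {e, r²s², r⁴s, r³s³}.

Answer: {e, r²s², r⁴s, r³s³}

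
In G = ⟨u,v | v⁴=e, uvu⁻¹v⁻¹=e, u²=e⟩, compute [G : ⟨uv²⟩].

First find ord(uv²) by computing successive powers:
  (uv²)¹ = uv², (uv²)² = e.
So |⟨uv²⟩| = ord(uv²) = 2. With |G| = 8, by Lagrange [G : ⟨uv²⟩] = 8/2 = 4.

Answer: 4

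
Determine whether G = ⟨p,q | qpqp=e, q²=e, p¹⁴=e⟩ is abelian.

p·q = pq but q·p = p¹³q, so p·q ≠ q·p and G is not abelian.

Answer: No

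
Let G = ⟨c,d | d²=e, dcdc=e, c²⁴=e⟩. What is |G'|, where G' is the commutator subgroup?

G' = [G, G] is generated by all commutators. The generator-pair commutators are: [c, d] = c².
The subgroup they normally generate is {e, c², c⁴, c⁶, c⁸, c¹⁰, c¹², c¹⁴, c¹⁶, c¹⁸, c²⁰, c²²}, of order 12.
Check: |G/G'| = 48/12 = 4 is the order of the abelianisation.

Answer: 12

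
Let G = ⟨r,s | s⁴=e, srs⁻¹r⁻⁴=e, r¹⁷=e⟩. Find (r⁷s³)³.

Compute successive powers of (r⁷s³), reducing at each step:
  (r⁷s³)²: (r⁷s³) · r⁷ = r¹³s³;   (r¹³s³) · s³ = r¹³s²
  (r⁷s³)³: (r¹³s²) · r⁷ = r⁶s²;   (r⁶s²) · s³ = r⁶s

Answer: r⁶s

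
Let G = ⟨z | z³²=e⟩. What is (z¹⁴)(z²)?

Compute (z¹⁴) · (z²) by multiplying left to right and reducing via the relations at each step:
  (z¹⁴) · z² = z¹⁶

Answer: z¹⁶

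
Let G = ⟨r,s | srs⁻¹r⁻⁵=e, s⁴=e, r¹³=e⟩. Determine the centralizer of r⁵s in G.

⟨r⁵s⟩ ⊆ C_G(r⁵s) since powers of r⁵s commute with r⁵s; so |C_G(r⁵s)| ≥ |⟨r⁵s⟩| = 4.
By orbit–stabilizer, |C_G(r⁵s)| = |G| / |conj. class of r⁵s| = 52 / 13 = 4.
The 4 elements commuting with r⁵s are {e, r⁵s, r⁴s², r¹²s³}.

Answer: {e, r⁵s, r⁴s², r¹²s³}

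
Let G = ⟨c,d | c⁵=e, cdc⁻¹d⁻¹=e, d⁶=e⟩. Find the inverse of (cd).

The order of (cd) is 30 (smallest k with (cd)ᵏ = e), so (cd)⁻¹ = (cd)²⁹ = c⁴d⁵.
Check: (cd) · (c⁴d⁵) → (cd) · c⁴ = d;   d · d⁵ = e, giving e as required.

Answer: c⁴d⁵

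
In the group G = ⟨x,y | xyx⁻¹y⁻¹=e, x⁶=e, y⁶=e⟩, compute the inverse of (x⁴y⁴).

The order of (x⁴y⁴) is 3 (smallest k with (x⁴y⁴)ᵏ = e), so (x⁴y⁴)⁻¹ = (x⁴y⁴)² = x²y².
Check: (x⁴y⁴) · (x²y²) → (x⁴y⁴) · x² = y⁴;   (y⁴) · y² = e, giving e as required.

Answer: x²y²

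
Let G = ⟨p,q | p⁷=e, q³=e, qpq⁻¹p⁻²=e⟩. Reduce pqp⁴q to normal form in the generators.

Multiply left to right, reducing at each step:
  p · q = pq
  (pq) · p⁴ = p²q
  (p²q) · q = p²q²

Answer: p²q²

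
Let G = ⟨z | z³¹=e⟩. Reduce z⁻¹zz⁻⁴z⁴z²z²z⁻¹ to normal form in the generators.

Multiply left to right, reducing at each step:
  (z³⁰) · z = e
  e · z⁻⁴ = z²⁷
  (z²⁷) · z⁴ = e
  e · z² = z²
  (z²) · z² = z⁴
  (z⁴) · z⁻¹ = z³

Answer: z³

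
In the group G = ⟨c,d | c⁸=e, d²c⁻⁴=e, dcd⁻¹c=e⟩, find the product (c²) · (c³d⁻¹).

Compute (c²) · (c³d⁻¹) by multiplying left to right and reducing via the relations at each step:
  (c²) · c³ = c⁵
  (c⁵) · d⁻¹ = cd

Answer: cd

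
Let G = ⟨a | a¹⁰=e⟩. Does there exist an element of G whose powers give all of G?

|G| = 10. The element a has order 10 (its powers give 10 distinct elements), so ⟨a⟩ = G and G is cyclic.

Answer: Yes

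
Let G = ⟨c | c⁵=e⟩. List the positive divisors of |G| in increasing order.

|G| = 5 = 5. By Lagrange's theorem the order of any subgroup divides 5; the divisors of 5 are 1, 5.

Answer: 1, 5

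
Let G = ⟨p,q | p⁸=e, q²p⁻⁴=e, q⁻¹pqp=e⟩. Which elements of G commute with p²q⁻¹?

⟨p²q⁻¹⟩ ⊆ C_G(p²q⁻¹) since powers of p²q⁻¹ commute with p²q⁻¹; so |C_G(p²q⁻¹)| ≥ |⟨p²q⁻¹⟩| = 4.
By orbit–stabilizer, |C_G(p²q⁻¹)| = |G| / |conj. class of p²q⁻¹| = 16 / 4 = 4.
The 4 elements commuting with p²q⁻¹ are {e, p⁴, p²q, p²q⁻¹}.

Answer: {e, p⁴, p²q, p²q⁻¹}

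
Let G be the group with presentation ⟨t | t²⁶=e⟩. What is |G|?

G is generated by a single element, so G is cyclic. The relator gives t²⁶ = e and no smaller power is forced to be e, so the 26 powers {e, t, t², t³, t⁴, t⁵, t⁶, t⁷, t⁸, t⁹, t²², t²³, t²¹, t²⁰, t²⁴, t²⁵, t¹², t¹³, t¹¹, t¹⁰, t¹⁴, t¹⁵, t¹⁶, t¹⁷, t¹⁸, t¹⁹} are distinct. Hence |G| = 26.

Answer: 26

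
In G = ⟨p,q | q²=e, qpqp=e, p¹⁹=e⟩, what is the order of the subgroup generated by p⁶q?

|⟨p⁶q⟩| equals the order of p⁶q. Compute successive powers until reaching e:
  (p⁶q)¹ = p⁶q, (p⁶q)² = e.
The smallest positive k with (p⁶q)ᵏ = e is 2, so |⟨p⁶q⟩| = 2.

Answer: 2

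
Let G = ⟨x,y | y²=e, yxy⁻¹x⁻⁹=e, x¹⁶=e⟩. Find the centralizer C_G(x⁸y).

⟨x⁸y⟩ ⊆ C_G(x⁸y) since powers of x⁸y commute with x⁸y; so |C_G(x⁸y)| ≥ |⟨x⁸y⟩| = 2.
By orbit–stabilizer, |C_G(x⁸y)| = |G| / |conj. class of x⁸y| = 32 / 2 = 16.
The 16 elements commuting with x⁸y are {e, x², x⁴, x⁶, x⁸, x¹⁰, x¹², x¹⁴, y, x¹⁰y, x²y, x¹²y, x⁴y, x¹⁴y, x⁶y, x⁸y}.

Answer: {e, x², x⁴, x⁶, x⁸, x¹⁰, x¹², x¹⁴, y, x¹⁰y, x²y, x¹²y, x⁴y, x¹⁴y, x⁶y, x⁸y}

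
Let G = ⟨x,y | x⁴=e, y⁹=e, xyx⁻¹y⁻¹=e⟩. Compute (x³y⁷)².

Compute successive powers of (x³y⁷), reducing at each step:
  (x³y⁷)²: (x³y⁷) · x³ = x²y⁷;   (x²y⁷) · y⁷ = x²y⁵

Answer: x²y⁵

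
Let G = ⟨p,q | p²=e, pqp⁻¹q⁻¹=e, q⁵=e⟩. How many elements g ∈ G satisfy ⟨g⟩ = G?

G is cyclic of order 10. An element generates G iff its order is 10, and a cyclic group of order 10 has exactly φ(10) = 4 such elements.

Answer: 4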